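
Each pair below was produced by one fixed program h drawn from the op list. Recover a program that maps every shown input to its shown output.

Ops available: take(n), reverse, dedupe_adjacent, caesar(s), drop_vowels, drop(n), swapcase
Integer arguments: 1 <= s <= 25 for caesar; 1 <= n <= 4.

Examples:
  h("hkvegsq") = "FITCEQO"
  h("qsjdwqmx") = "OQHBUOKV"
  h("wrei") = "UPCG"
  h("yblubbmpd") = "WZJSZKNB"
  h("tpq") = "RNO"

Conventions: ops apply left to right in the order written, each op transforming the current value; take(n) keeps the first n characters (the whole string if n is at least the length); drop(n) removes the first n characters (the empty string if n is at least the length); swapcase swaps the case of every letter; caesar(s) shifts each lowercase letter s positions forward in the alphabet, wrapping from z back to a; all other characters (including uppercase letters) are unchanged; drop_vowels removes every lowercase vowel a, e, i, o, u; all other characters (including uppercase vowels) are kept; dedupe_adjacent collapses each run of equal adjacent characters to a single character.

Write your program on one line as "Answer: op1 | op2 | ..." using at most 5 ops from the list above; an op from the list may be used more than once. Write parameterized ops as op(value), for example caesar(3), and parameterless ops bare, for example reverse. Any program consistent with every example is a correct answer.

caesar(13) | caesar(11) | dedupe_adjacent | swapcase

Check, running the answer program on each example:
  "hkvegsq" -> "uxirtfd" -> "fitceqo" -> "fitceqo" -> "FITCEQO"
  "qsjdwqmx" -> "dfwqjdzk" -> "oqhbuokv" -> "oqhbuokv" -> "OQHBUOKV"
  "wrei" -> "jerv" -> "upcg" -> "upcg" -> "UPCG"
  "yblubbmpd" -> "loyhoozcq" -> "wzjszzknb" -> "wzjszknb" -> "WZJSZKNB"
  "tpq" -> "gcd" -> "rno" -> "rno" -> "RNO"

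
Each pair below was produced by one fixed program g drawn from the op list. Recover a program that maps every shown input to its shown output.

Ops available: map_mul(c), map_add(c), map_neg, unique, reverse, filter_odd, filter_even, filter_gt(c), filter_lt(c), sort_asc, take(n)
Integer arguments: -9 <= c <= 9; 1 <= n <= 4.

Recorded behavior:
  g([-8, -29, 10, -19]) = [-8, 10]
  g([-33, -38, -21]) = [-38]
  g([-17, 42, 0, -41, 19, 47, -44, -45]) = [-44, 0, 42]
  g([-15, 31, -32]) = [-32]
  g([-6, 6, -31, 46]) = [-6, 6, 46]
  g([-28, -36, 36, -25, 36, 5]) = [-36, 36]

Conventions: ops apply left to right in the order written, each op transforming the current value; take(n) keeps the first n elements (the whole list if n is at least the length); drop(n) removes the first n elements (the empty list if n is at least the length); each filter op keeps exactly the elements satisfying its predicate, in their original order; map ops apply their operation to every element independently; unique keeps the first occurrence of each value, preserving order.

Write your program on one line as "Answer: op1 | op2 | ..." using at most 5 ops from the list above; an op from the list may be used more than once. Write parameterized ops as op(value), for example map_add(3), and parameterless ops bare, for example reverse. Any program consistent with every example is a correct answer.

reverse | filter_even | take(3) | sort_asc | unique

Check, running the answer program on each example:
  [-8, -29, 10, -19] -> [-19, 10, -29, -8] -> [10, -8] -> [10, -8] -> [-8, 10] -> [-8, 10]
  [-33, -38, -21] -> [-21, -38, -33] -> [-38] -> [-38] -> [-38] -> [-38]
  [-17, 42, 0, -41, 19, 47, -44, -45] -> [-45, -44, 47, 19, -41, 0, 42, -17] -> [-44, 0, 42] -> [-44, 0, 42] -> [-44, 0, 42] -> [-44, 0, 42]
  [-15, 31, -32] -> [-32, 31, -15] -> [-32] -> [-32] -> [-32] -> [-32]
  [-6, 6, -31, 46] -> [46, -31, 6, -6] -> [46, 6, -6] -> [46, 6, -6] -> [-6, 6, 46] -> [-6, 6, 46]
  [-28, -36, 36, -25, 36, 5] -> [5, 36, -25, 36, -36, -28] -> [36, 36, -36, -28] -> [36, 36, -36] -> [-36, 36, 36] -> [-36, 36]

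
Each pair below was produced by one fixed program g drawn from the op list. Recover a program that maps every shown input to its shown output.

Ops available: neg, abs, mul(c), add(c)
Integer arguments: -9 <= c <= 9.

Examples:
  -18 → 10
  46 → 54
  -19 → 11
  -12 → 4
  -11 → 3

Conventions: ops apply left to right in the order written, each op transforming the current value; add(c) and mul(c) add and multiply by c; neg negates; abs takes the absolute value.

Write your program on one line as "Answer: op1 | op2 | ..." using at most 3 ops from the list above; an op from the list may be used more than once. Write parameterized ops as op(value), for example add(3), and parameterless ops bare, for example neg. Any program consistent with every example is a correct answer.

add(8) | abs

Check, running the answer program on each example:
  -18 -> -10 -> 10
  46 -> 54 -> 54
  -19 -> -11 -> 11
  -12 -> -4 -> 4
  -11 -> -3 -> 3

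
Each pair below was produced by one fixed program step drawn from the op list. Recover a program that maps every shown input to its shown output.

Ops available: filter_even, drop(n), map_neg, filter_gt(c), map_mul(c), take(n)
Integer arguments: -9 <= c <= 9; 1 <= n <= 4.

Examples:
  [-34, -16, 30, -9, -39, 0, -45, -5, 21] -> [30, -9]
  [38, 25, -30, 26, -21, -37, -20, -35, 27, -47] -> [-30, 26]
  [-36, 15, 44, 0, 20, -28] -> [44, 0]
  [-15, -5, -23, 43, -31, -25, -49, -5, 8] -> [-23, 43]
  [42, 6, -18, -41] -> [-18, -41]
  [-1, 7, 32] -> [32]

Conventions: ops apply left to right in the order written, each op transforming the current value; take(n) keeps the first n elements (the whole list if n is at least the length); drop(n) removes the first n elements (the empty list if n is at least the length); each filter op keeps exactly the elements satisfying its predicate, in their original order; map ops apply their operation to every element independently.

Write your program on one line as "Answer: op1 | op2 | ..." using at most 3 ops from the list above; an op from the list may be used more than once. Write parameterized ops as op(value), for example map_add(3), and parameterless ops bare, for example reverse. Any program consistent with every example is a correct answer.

drop(2) | take(2)

Check, running the answer program on each example:
  [-34, -16, 30, -9, -39, 0, -45, -5, 21] -> [30, -9, -39, 0, -45, -5, 21] -> [30, -9]
  [38, 25, -30, 26, -21, -37, -20, -35, 27, -47] -> [-30, 26, -21, -37, -20, -35, 27, -47] -> [-30, 26]
  [-36, 15, 44, 0, 20, -28] -> [44, 0, 20, -28] -> [44, 0]
  [-15, -5, -23, 43, -31, -25, -49, -5, 8] -> [-23, 43, -31, -25, -49, -5, 8] -> [-23, 43]
  [42, 6, -18, -41] -> [-18, -41] -> [-18, -41]
  [-1, 7, 32] -> [32] -> [32]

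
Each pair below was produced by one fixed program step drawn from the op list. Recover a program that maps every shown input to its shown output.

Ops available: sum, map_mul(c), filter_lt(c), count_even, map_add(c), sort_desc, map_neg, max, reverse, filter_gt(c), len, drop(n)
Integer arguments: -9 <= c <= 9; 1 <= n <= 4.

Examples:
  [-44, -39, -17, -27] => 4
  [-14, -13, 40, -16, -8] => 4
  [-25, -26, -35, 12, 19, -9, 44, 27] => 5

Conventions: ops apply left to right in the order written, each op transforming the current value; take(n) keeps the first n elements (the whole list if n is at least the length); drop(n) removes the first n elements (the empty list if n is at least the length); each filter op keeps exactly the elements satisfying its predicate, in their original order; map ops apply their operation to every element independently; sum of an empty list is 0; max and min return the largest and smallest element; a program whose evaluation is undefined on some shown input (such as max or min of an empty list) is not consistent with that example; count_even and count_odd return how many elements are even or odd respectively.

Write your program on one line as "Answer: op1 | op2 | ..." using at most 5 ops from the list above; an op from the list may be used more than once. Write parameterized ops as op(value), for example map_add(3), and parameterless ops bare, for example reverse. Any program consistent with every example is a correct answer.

map_add(-7) | sort_desc | filter_lt(7) | len

Check, running the answer program on each example:
  [-44, -39, -17, -27] -> [-51, -46, -24, -34] -> [-24, -34, -46, -51] -> [-24, -34, -46, -51] -> 4
  [-14, -13, 40, -16, -8] -> [-21, -20, 33, -23, -15] -> [33, -15, -20, -21, -23] -> [-15, -20, -21, -23] -> 4
  [-25, -26, -35, 12, 19, -9, 44, 27] -> [-32, -33, -42, 5, 12, -16, 37, 20] -> [37, 20, 12, 5, -16, -32, -33, -42] -> [5, -16, -32, -33, -42] -> 5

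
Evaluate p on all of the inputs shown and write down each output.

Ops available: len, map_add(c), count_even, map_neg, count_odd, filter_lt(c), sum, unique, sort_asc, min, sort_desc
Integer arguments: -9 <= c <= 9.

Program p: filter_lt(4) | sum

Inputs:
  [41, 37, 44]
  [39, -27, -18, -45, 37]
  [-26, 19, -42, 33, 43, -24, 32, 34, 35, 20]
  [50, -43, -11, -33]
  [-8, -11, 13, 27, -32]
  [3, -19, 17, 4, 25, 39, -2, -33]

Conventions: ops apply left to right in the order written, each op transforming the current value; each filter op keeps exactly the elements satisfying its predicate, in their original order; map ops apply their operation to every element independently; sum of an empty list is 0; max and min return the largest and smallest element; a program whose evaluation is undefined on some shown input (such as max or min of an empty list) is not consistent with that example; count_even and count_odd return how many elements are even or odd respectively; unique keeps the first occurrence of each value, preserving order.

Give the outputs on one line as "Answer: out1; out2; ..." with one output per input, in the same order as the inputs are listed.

Execution, op by op:
  [41, 37, 44] -> [] -> 0
  [39, -27, -18, -45, 37] -> [-27, -18, -45] -> -90
  [-26, 19, -42, 33, 43, -24, 32, 34, 35, 20] -> [-26, -42, -24] -> -92
  [50, -43, -11, -33] -> [-43, -11, -33] -> -87
  [-8, -11, 13, 27, -32] -> [-8, -11, -32] -> -51
  [3, -19, 17, 4, 25, 39, -2, -33] -> [3, -19, -2, -33] -> -51

0; -90; -92; -87; -51; -51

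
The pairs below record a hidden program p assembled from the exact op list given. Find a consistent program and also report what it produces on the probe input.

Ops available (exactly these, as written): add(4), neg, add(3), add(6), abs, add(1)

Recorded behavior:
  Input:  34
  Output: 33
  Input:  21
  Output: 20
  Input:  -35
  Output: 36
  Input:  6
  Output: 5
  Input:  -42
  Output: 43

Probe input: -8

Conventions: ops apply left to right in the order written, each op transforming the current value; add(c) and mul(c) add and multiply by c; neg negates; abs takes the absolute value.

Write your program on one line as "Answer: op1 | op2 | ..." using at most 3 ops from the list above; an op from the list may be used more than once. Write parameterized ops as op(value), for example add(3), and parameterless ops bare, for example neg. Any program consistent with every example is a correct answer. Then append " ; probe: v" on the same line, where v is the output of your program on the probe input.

neg | add(1) | abs ; probe: 9

Check, running the answer program on each example:
  34 -> -34 -> -33 -> 33
  21 -> -21 -> -20 -> 20
  -35 -> 35 -> 36 -> 36
  6 -> -6 -> -5 -> 5
  -42 -> 42 -> 43 -> 43
  probe: -8 -> 8 -> 9 -> 9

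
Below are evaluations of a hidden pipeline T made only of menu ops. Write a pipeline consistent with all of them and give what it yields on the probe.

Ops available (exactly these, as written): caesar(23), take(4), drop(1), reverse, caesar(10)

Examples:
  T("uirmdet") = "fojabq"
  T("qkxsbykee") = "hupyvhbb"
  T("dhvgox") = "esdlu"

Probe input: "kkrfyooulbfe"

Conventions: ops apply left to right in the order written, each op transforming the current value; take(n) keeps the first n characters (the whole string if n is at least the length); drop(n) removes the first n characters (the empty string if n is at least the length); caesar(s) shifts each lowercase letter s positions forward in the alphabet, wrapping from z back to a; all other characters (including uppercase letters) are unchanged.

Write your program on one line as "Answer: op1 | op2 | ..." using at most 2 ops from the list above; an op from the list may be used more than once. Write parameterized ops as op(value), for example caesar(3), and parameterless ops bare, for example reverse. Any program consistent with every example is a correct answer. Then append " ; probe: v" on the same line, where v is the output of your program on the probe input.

drop(1) | caesar(23) ; probe: "hocvllriycb"

Check, running the answer program on each example:
  "uirmdet" -> "irmdet" -> "fojabq"
  "qkxsbykee" -> "kxsbykee" -> "hupyvhbb"
  "dhvgox" -> "hvgox" -> "esdlu"
  probe: "kkrfyooulbfe" -> "krfyooulbfe" -> "hocvllriycb"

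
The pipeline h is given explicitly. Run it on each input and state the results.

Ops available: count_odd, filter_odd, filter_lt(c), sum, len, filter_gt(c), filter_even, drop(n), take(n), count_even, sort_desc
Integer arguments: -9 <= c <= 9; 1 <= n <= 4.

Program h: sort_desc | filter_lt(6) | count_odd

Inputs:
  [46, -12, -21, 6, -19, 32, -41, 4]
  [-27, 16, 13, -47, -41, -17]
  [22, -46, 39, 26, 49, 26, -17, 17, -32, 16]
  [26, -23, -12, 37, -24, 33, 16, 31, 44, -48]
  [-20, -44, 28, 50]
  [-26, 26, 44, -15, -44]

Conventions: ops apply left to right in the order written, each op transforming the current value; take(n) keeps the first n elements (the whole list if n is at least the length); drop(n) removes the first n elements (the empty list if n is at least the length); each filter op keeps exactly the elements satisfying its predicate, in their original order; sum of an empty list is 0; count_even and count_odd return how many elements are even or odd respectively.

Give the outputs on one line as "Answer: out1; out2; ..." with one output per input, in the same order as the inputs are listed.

Execution, op by op:
  [46, -12, -21, 6, -19, 32, -41, 4] -> [46, 32, 6, 4, -12, -19, -21, -41] -> [4, -12, -19, -21, -41] -> 3
  [-27, 16, 13, -47, -41, -17] -> [16, 13, -17, -27, -41, -47] -> [-17, -27, -41, -47] -> 4
  [22, -46, 39, 26, 49, 26, -17, 17, -32, 16] -> [49, 39, 26, 26, 22, 17, 16, -17, -32, -46] -> [-17, -32, -46] -> 1
  [26, -23, -12, 37, -24, 33, 16, 31, 44, -48] -> [44, 37, 33, 31, 26, 16, -12, -23, -24, -48] -> [-12, -23, -24, -48] -> 1
  [-20, -44, 28, 50] -> [50, 28, -20, -44] -> [-20, -44] -> 0
  [-26, 26, 44, -15, -44] -> [44, 26, -15, -26, -44] -> [-15, -26, -44] -> 1

3; 4; 1; 1; 0; 1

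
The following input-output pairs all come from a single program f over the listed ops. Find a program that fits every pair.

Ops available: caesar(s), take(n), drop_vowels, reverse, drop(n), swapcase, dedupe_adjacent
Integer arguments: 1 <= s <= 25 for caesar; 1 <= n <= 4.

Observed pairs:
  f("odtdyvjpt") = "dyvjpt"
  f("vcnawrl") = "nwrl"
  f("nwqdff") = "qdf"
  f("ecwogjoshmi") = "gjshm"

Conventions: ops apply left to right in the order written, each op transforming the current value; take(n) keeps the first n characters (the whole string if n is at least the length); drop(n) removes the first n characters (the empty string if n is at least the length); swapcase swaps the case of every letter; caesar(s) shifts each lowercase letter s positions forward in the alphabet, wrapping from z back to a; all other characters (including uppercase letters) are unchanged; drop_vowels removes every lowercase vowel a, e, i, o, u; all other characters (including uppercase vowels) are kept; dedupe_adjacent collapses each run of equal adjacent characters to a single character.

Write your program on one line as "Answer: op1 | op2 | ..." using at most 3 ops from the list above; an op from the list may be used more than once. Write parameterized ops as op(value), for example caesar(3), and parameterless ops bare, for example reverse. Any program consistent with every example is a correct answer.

drop_vowels | drop(2) | dedupe_adjacent

Check, running the answer program on each example:
  "odtdyvjpt" -> "dtdyvjpt" -> "dyvjpt" -> "dyvjpt"
  "vcnawrl" -> "vcnwrl" -> "nwrl" -> "nwrl"
  "nwqdff" -> "nwqdff" -> "qdff" -> "qdf"
  "ecwogjoshmi" -> "cwgjshm" -> "gjshm" -> "gjshm"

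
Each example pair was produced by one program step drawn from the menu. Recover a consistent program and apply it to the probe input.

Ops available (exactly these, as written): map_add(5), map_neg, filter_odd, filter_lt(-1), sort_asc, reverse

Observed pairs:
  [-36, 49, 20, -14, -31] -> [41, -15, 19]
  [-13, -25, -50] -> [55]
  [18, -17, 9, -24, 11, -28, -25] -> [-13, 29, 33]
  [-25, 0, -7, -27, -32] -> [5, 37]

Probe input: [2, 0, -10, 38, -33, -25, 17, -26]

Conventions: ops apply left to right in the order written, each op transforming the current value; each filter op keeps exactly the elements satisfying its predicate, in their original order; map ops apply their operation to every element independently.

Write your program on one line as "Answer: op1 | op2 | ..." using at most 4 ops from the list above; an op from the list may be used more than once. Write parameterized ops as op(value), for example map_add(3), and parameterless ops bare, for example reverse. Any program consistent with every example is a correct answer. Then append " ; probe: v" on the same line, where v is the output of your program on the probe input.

map_neg | map_add(5) | filter_odd ; probe: [3, 5, 15, -33, 31]

Check, running the answer program on each example:
  [-36, 49, 20, -14, -31] -> [36, -49, -20, 14, 31] -> [41, -44, -15, 19, 36] -> [41, -15, 19]
  [-13, -25, -50] -> [13, 25, 50] -> [18, 30, 55] -> [55]
  [18, -17, 9, -24, 11, -28, -25] -> [-18, 17, -9, 24, -11, 28, 25] -> [-13, 22, -4, 29, -6, 33, 30] -> [-13, 29, 33]
  [-25, 0, -7, -27, -32] -> [25, 0, 7, 27, 32] -> [30, 5, 12, 32, 37] -> [5, 37]
  probe: [2, 0, -10, 38, -33, -25, 17, -26] -> [-2, 0, 10, -38, 33, 25, -17, 26] -> [3, 5, 15, -33, 38, 30, -12, 31] -> [3, 5, 15, -33, 31]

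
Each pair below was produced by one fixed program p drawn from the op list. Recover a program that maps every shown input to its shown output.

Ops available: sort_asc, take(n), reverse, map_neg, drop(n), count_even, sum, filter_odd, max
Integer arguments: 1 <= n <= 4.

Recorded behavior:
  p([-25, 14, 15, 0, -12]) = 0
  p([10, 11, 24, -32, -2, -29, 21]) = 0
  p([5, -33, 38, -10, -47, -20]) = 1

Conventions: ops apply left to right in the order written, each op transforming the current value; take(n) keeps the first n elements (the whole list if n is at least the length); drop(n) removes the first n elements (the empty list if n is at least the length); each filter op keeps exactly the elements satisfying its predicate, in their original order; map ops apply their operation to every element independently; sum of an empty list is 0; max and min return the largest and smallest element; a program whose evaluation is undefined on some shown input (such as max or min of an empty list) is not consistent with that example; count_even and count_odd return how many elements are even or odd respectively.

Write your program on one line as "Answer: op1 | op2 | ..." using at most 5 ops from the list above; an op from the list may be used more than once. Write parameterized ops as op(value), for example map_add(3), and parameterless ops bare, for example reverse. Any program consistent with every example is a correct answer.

drop(1) | map_neg | drop(4) | count_even

Check, running the answer program on each example:
  [-25, 14, 15, 0, -12] -> [14, 15, 0, -12] -> [-14, -15, 0, 12] -> [] -> 0
  [10, 11, 24, -32, -2, -29, 21] -> [11, 24, -32, -2, -29, 21] -> [-11, -24, 32, 2, 29, -21] -> [29, -21] -> 0
  [5, -33, 38, -10, -47, -20] -> [-33, 38, -10, -47, -20] -> [33, -38, 10, 47, 20] -> [20] -> 1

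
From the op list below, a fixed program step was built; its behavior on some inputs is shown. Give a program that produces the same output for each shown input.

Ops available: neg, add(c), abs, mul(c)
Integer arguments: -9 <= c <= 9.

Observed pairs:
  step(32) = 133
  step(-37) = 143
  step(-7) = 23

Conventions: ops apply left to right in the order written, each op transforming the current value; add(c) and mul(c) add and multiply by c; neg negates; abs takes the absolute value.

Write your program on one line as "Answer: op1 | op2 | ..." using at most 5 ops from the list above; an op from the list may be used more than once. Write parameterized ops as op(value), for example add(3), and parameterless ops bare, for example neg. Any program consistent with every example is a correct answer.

mul(4) | neg | add(-5) | abs

Check, running the answer program on each example:
  32 -> 128 -> -128 -> -133 -> 133
  -37 -> -148 -> 148 -> 143 -> 143
  -7 -> -28 -> 28 -> 23 -> 23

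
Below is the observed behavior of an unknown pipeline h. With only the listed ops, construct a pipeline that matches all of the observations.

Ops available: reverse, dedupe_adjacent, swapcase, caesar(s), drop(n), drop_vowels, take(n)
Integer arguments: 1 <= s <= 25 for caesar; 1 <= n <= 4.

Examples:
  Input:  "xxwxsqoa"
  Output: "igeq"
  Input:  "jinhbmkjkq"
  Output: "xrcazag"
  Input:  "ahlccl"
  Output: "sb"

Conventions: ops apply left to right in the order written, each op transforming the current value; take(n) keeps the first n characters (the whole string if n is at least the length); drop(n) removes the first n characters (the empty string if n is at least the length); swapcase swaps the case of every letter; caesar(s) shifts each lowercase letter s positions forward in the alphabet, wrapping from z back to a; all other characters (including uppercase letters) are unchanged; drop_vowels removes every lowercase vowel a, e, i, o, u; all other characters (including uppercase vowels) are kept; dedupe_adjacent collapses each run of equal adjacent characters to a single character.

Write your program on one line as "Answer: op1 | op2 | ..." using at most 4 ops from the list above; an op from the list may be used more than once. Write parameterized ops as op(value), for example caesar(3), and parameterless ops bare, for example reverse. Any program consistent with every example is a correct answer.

dedupe_adjacent | caesar(7) | caesar(9) | drop(3)

Check, running the answer program on each example:
  "xxwxsqoa" -> "xwxsqoa" -> "edezxvh" -> "nmnigeq" -> "igeq"
  "jinhbmkjkq" -> "jinhbmkjkq" -> "qpuoitrqrx" -> "zydxrcazag" -> "xrcazag"
  "ahlccl" -> "ahlcl" -> "hosjs" -> "qxbsb" -> "sb"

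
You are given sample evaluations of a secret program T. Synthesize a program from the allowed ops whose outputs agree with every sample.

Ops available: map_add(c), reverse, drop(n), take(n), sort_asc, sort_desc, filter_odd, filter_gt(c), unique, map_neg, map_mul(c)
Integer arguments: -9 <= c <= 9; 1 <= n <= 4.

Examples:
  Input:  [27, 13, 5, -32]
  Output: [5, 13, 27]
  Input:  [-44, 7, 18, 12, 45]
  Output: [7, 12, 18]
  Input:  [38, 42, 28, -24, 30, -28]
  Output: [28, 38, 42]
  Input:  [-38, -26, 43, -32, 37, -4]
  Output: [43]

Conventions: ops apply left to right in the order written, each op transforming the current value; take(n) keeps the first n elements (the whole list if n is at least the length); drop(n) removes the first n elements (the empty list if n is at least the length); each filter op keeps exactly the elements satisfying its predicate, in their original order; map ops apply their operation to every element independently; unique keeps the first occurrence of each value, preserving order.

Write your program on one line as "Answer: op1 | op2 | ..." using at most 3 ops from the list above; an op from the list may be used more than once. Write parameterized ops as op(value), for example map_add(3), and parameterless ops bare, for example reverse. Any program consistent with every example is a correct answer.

take(4) | sort_asc | filter_gt(-2)

Check, running the answer program on each example:
  [27, 13, 5, -32] -> [27, 13, 5, -32] -> [-32, 5, 13, 27] -> [5, 13, 27]
  [-44, 7, 18, 12, 45] -> [-44, 7, 18, 12] -> [-44, 7, 12, 18] -> [7, 12, 18]
  [38, 42, 28, -24, 30, -28] -> [38, 42, 28, -24] -> [-24, 28, 38, 42] -> [28, 38, 42]
  [-38, -26, 43, -32, 37, -4] -> [-38, -26, 43, -32] -> [-38, -32, -26, 43] -> [43]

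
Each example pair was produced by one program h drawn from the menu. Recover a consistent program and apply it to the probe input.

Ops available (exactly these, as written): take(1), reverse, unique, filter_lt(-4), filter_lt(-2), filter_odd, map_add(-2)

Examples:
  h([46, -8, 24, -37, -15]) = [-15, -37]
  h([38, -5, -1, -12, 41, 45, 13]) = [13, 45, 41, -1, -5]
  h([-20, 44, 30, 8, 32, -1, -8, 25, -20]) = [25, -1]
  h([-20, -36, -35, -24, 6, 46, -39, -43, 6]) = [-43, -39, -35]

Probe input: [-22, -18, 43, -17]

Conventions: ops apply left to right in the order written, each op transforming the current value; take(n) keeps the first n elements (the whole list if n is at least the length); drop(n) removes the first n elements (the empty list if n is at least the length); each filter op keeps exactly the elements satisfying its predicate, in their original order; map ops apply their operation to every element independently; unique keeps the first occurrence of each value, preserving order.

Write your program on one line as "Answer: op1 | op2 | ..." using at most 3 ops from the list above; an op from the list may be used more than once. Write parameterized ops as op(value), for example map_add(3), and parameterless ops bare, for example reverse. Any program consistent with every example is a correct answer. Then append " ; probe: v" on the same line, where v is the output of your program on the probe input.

reverse | unique | filter_odd ; probe: [-17, 43]

Check, running the answer program on each example:
  [46, -8, 24, -37, -15] -> [-15, -37, 24, -8, 46] -> [-15, -37, 24, -8, 46] -> [-15, -37]
  [38, -5, -1, -12, 41, 45, 13] -> [13, 45, 41, -12, -1, -5, 38] -> [13, 45, 41, -12, -1, -5, 38] -> [13, 45, 41, -1, -5]
  [-20, 44, 30, 8, 32, -1, -8, 25, -20] -> [-20, 25, -8, -1, 32, 8, 30, 44, -20] -> [-20, 25, -8, -1, 32, 8, 30, 44] -> [25, -1]
  [-20, -36, -35, -24, 6, 46, -39, -43, 6] -> [6, -43, -39, 46, 6, -24, -35, -36, -20] -> [6, -43, -39, 46, -24, -35, -36, -20] -> [-43, -39, -35]
  probe: [-22, -18, 43, -17] -> [-17, 43, -18, -22] -> [-17, 43, -18, -22] -> [-17, 43]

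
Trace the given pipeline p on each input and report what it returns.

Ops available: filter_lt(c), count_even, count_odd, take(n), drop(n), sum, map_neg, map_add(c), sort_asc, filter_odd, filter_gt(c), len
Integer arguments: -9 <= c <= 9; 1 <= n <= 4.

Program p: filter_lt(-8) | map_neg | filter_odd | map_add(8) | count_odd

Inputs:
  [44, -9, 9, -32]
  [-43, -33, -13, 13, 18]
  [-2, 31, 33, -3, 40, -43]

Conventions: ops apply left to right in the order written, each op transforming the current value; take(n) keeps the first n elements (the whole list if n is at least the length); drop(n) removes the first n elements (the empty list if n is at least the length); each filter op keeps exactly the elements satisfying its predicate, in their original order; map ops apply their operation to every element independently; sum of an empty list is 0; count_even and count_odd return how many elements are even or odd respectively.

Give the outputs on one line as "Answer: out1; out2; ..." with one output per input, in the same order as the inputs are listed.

Execution, op by op:
  [44, -9, 9, -32] -> [-9, -32] -> [9, 32] -> [9] -> [17] -> 1
  [-43, -33, -13, 13, 18] -> [-43, -33, -13] -> [43, 33, 13] -> [43, 33, 13] -> [51, 41, 21] -> 3
  [-2, 31, 33, -3, 40, -43] -> [-43] -> [43] -> [43] -> [51] -> 1

1; 3; 1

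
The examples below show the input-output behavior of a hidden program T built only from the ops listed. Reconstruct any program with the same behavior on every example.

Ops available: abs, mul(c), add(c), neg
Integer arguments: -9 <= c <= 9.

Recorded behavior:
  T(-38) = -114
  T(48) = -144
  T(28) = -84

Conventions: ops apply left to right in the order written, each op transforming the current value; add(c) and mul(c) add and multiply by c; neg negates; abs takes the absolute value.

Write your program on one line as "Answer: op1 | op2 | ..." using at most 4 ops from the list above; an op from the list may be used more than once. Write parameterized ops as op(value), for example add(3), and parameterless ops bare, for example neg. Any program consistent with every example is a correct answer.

neg | abs | mul(-3)

Check, running the answer program on each example:
  -38 -> 38 -> 38 -> -114
  48 -> -48 -> 48 -> -144
  28 -> -28 -> 28 -> -84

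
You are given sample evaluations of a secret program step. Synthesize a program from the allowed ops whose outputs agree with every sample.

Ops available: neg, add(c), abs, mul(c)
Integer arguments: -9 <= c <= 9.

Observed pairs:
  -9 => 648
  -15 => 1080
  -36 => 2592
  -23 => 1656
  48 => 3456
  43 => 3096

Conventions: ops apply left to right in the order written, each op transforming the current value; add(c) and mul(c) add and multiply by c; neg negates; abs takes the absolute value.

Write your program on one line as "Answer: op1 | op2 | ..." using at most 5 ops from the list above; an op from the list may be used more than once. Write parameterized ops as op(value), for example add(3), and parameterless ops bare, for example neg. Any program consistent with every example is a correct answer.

mul(8) | mul(9) | neg | abs

Check, running the answer program on each example:
  -9 -> -72 -> -648 -> 648 -> 648
  -15 -> -120 -> -1080 -> 1080 -> 1080
  -36 -> -288 -> -2592 -> 2592 -> 2592
  -23 -> -184 -> -1656 -> 1656 -> 1656
  48 -> 384 -> 3456 -> -3456 -> 3456
  43 -> 344 -> 3096 -> -3096 -> 3096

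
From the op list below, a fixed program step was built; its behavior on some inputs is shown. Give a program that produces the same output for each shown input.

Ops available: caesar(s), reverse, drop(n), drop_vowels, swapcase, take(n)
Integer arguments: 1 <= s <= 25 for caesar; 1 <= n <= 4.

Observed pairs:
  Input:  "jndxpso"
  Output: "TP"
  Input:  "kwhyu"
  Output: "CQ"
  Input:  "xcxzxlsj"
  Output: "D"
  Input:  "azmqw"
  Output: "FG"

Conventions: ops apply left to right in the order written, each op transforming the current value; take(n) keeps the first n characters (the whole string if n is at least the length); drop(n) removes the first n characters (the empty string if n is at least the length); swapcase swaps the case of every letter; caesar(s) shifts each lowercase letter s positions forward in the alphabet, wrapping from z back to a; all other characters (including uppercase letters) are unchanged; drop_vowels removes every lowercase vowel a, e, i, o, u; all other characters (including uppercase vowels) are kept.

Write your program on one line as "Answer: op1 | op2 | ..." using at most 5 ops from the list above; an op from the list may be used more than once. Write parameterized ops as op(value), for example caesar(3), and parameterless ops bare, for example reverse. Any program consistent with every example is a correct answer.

take(2) | caesar(6) | reverse | drop_vowels | swapcase

Check, running the answer program on each example:
  "jndxpso" -> "jn" -> "pt" -> "tp" -> "tp" -> "TP"
  "kwhyu" -> "kw" -> "qc" -> "cq" -> "cq" -> "CQ"
  "xcxzxlsj" -> "xc" -> "di" -> "id" -> "d" -> "D"
  "azmqw" -> "az" -> "gf" -> "fg" -> "fg" -> "FG"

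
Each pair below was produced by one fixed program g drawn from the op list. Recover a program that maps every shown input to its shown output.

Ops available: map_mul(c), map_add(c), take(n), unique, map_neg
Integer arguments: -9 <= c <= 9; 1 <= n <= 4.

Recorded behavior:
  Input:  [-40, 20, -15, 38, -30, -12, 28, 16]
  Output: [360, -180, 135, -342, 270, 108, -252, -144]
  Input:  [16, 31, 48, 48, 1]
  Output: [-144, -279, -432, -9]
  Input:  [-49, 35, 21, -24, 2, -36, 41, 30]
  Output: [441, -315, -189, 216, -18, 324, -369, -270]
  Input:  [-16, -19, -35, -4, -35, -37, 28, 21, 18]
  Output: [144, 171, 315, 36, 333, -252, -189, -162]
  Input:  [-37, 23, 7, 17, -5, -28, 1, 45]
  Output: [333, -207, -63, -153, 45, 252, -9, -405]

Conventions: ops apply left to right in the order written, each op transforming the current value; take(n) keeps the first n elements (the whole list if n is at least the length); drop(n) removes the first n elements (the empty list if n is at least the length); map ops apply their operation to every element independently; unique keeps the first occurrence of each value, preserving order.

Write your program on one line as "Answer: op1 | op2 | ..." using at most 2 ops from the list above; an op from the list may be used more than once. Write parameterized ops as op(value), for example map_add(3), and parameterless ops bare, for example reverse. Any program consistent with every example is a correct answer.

unique | map_mul(-9)

Check, running the answer program on each example:
  [-40, 20, -15, 38, -30, -12, 28, 16] -> [-40, 20, -15, 38, -30, -12, 28, 16] -> [360, -180, 135, -342, 270, 108, -252, -144]
  [16, 31, 48, 48, 1] -> [16, 31, 48, 1] -> [-144, -279, -432, -9]
  [-49, 35, 21, -24, 2, -36, 41, 30] -> [-49, 35, 21, -24, 2, -36, 41, 30] -> [441, -315, -189, 216, -18, 324, -369, -270]
  [-16, -19, -35, -4, -35, -37, 28, 21, 18] -> [-16, -19, -35, -4, -37, 28, 21, 18] -> [144, 171, 315, 36, 333, -252, -189, -162]
  [-37, 23, 7, 17, -5, -28, 1, 45] -> [-37, 23, 7, 17, -5, -28, 1, 45] -> [333, -207, -63, -153, 45, 252, -9, -405]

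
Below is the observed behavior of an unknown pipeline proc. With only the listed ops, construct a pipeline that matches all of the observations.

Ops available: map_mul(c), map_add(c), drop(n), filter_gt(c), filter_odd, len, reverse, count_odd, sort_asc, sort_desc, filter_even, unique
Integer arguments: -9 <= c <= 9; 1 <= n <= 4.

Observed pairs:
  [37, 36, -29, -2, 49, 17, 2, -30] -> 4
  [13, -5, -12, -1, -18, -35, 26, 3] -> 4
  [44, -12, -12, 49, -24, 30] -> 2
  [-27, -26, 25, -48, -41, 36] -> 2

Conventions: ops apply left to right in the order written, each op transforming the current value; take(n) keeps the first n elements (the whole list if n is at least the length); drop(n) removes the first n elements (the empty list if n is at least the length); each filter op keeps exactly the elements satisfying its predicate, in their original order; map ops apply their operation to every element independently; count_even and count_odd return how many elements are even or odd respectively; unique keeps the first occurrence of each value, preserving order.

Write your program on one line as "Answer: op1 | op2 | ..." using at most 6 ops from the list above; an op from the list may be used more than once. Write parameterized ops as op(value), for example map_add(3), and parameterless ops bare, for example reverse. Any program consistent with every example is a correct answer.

drop(4) | sort_desc | map_mul(-2) | reverse | len

Check, running the answer program on each example:
  [37, 36, -29, -2, 49, 17, 2, -30] -> [49, 17, 2, -30] -> [49, 17, 2, -30] -> [-98, -34, -4, 60] -> [60, -4, -34, -98] -> 4
  [13, -5, -12, -1, -18, -35, 26, 3] -> [-18, -35, 26, 3] -> [26, 3, -18, -35] -> [-52, -6, 36, 70] -> [70, 36, -6, -52] -> 4
  [44, -12, -12, 49, -24, 30] -> [-24, 30] -> [30, -24] -> [-60, 48] -> [48, -60] -> 2
  [-27, -26, 25, -48, -41, 36] -> [-41, 36] -> [36, -41] -> [-72, 82] -> [82, -72] -> 2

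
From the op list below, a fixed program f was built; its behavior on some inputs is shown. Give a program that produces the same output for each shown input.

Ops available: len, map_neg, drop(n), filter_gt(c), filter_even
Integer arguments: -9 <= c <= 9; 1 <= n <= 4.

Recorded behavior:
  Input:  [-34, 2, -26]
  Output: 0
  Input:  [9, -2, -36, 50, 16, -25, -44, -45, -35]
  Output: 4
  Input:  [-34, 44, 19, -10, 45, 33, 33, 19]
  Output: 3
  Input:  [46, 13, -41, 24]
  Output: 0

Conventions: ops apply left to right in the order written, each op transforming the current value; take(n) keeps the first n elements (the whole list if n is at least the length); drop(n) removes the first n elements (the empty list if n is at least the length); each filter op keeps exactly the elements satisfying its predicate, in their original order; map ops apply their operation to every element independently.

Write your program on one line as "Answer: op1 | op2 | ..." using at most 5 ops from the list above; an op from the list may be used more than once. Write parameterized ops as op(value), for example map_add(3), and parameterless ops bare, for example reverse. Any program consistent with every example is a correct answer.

map_neg | drop(2) | drop(3) | map_neg | len

Check, running the answer program on each example:
  [-34, 2, -26] -> [34, -2, 26] -> [26] -> [] -> [] -> 0
  [9, -2, -36, 50, 16, -25, -44, -45, -35] -> [-9, 2, 36, -50, -16, 25, 44, 45, 35] -> [36, -50, -16, 25, 44, 45, 35] -> [25, 44, 45, 35] -> [-25, -44, -45, -35] -> 4
  [-34, 44, 19, -10, 45, 33, 33, 19] -> [34, -44, -19, 10, -45, -33, -33, -19] -> [-19, 10, -45, -33, -33, -19] -> [-33, -33, -19] -> [33, 33, 19] -> 3
  [46, 13, -41, 24] -> [-46, -13, 41, -24] -> [41, -24] -> [] -> [] -> 0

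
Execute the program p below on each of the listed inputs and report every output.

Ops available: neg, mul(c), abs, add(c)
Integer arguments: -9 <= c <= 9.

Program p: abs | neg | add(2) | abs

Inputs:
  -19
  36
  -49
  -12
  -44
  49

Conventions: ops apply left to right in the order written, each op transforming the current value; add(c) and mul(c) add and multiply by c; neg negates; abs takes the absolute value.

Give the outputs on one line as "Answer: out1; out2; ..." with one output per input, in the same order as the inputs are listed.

17; 34; 47; 10; 42; 47

Execution, op by op:
  -19 -> 19 -> -19 -> -17 -> 17
  36 -> 36 -> -36 -> -34 -> 34
  -49 -> 49 -> -49 -> -47 -> 47
  -12 -> 12 -> -12 -> -10 -> 10
  -44 -> 44 -> -44 -> -42 -> 42
  49 -> 49 -> -49 -> -47 -> 47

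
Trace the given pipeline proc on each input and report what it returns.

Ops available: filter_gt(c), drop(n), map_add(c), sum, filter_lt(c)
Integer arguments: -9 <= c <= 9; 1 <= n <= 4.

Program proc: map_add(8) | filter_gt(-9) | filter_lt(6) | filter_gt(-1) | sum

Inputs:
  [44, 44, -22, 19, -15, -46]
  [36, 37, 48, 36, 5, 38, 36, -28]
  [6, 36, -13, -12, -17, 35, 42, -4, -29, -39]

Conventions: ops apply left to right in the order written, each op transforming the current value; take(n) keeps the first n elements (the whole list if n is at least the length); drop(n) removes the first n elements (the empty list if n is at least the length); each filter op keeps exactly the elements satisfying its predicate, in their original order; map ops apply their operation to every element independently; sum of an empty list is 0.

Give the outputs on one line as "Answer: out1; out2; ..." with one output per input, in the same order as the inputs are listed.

Execution, op by op:
  [44, 44, -22, 19, -15, -46] -> [52, 52, -14, 27, -7, -38] -> [52, 52, 27, -7] -> [-7] -> [] -> 0
  [36, 37, 48, 36, 5, 38, 36, -28] -> [44, 45, 56, 44, 13, 46, 44, -20] -> [44, 45, 56, 44, 13, 46, 44] -> [] -> [] -> 0
  [6, 36, -13, -12, -17, 35, 42, -4, -29, -39] -> [14, 44, -5, -4, -9, 43, 50, 4, -21, -31] -> [14, 44, -5, -4, 43, 50, 4] -> [-5, -4, 4] -> [4] -> 4

0; 0; 4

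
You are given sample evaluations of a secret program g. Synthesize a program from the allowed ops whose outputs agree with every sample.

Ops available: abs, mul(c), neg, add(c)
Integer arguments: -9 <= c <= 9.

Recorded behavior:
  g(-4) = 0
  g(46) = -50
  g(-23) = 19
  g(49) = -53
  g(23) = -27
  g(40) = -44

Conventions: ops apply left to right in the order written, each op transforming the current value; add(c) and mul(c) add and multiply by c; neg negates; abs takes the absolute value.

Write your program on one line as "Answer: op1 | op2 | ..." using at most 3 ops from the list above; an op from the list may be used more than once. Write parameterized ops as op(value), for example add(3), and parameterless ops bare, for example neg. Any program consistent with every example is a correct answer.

add(3) | neg | add(-1)

Check, running the answer program on each example:
  -4 -> -1 -> 1 -> 0
  46 -> 49 -> -49 -> -50
  -23 -> -20 -> 20 -> 19
  49 -> 52 -> -52 -> -53
  23 -> 26 -> -26 -> -27
  40 -> 43 -> -43 -> -44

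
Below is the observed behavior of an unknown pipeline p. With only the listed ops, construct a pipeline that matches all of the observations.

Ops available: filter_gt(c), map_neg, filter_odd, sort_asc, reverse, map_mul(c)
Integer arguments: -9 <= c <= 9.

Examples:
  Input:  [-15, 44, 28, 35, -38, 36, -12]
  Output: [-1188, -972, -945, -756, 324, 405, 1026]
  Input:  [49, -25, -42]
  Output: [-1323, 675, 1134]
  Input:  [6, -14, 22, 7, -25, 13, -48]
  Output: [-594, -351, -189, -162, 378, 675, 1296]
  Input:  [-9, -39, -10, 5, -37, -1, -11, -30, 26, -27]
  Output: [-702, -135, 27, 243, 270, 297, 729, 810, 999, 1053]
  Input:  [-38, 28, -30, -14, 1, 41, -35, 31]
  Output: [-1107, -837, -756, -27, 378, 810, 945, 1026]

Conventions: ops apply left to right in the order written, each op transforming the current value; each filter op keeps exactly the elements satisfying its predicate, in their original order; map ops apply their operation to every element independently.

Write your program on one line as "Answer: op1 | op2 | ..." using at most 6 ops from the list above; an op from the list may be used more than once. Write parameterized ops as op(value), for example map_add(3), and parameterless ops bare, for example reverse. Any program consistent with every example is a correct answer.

map_neg | reverse | map_mul(-9) | map_mul(-3) | sort_asc

Check, running the answer program on each example:
  [-15, 44, 28, 35, -38, 36, -12] -> [15, -44, -28, -35, 38, -36, 12] -> [12, -36, 38, -35, -28, -44, 15] -> [-108, 324, -342, 315, 252, 396, -135] -> [324, -972, 1026, -945, -756, -1188, 405] -> [-1188, -972, -945, -756, 324, 405, 1026]
  [49, -25, -42] -> [-49, 25, 42] -> [42, 25, -49] -> [-378, -225, 441] -> [1134, 675, -1323] -> [-1323, 675, 1134]
  [6, -14, 22, 7, -25, 13, -48] -> [-6, 14, -22, -7, 25, -13, 48] -> [48, -13, 25, -7, -22, 14, -6] -> [-432, 117, -225, 63, 198, -126, 54] -> [1296, -351, 675, -189, -594, 378, -162] -> [-594, -351, -189, -162, 378, 675, 1296]
  [-9, -39, -10, 5, -37, -1, -11, -30, 26, -27] -> [9, 39, 10, -5, 37, 1, 11, 30, -26, 27] -> [27, -26, 30, 11, 1, 37, -5, 10, 39, 9] -> [-243, 234, -270, -99, -9, -333, 45, -90, -351, -81] -> [729, -702, 810, 297, 27, 999, -135, 270, 1053, 243] -> [-702, -135, 27, 243, 270, 297, 729, 810, 999, 1053]
  [-38, 28, -30, -14, 1, 41, -35, 31] -> [38, -28, 30, 14, -1, -41, 35, -31] -> [-31, 35, -41, -1, 14, 30, -28, 38] -> [279, -315, 369, 9, -126, -270, 252, -342] -> [-837, 945, -1107, -27, 378, 810, -756, 1026] -> [-1107, -837, -756, -27, 378, 810, 945, 1026]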